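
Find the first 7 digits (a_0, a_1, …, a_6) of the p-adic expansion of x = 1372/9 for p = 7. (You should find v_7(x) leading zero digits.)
(a_0, …, a_6) = (0, 0, 0, 2, 6, 3, 1)

v_7(1372/9) = 3, so a_0 = ... = a_2 = 0. Factor out: x = 7^3 · u with u = 4/9 a unit in ℤ_7. Expand u iteratively via a_{v+i} = u_i mod 7, u_{i+1} = (u_i − a_{v+i})/7:
  u_0 = 4/9;  a_3 = 2;  u_1 = (u_0 − 2)/7 = -2/9
  u_1 = -2/9;  a_4 = 6;  u_2 = (u_1 − 6)/7 = -8/9
  u_2 = -8/9;  a_5 = 3;  u_3 = (u_2 − 3)/7 = -5/9
  u_3 = -5/9;  a_6 = 1;  u_4 = (u_3 − 1)/7 = -2/9
Digits: (0, 0, 0, 2, 6, 3, 1).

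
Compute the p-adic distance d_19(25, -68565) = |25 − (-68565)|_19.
d_19(25, -68565) = 1/6859

Step 1 — x − y = 25 − (-68565) = 68590. Step 2 — v_19(68590) = 3 (factor: 68590 = (19^3 · 10); the sign does not affect v_p). Step 3 — |x − y|_19 = 19^{-3} = 1/6859.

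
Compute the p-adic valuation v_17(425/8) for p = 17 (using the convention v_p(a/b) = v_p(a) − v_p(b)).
v_17(425/8) = 1

Factor powers of 17 from the numerator and denominator of the reduced fraction: 425 = 17^1 · 25 and 8 = 17^0 · 8. Apply v_p(a/b) = v_p(a) − v_p(b): v_17(425/8) = 1 − 0 = 1.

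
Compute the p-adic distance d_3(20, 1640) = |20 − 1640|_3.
d_3(20, 1640) = 1/81

Step 1 — x − y = 20 − 1640 = -1620. Step 2 — v_3(-1620) = 4 (factor: -1620 = −(3^4 · 20); the sign does not affect v_p). Step 3 — |x − y|_3 = 3^{-4} = 1/81.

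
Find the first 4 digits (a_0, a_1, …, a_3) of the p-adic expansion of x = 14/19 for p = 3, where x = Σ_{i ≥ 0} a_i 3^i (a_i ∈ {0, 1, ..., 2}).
(a_0, …, a_3) = (2, 1, 0, 0)

v_3(14/19) = 0 (numerator and denominator both coprime to 3), so x ∈ ℤ_3^×. Compute digits iteratively via a_i = x_i mod 3, x_{i+1} = (x_i − a_i)/3, with x_0 = x:
  x_0 = 14/19;  a_0 = 2;  x_1 = (x_0 − 2)/3 = -8/19
  x_1 = -8/19;  a_1 = 1;  x_2 = (x_1 − 1)/3 = -9/19
  x_2 = -9/19;  a_2 = 0;  x_3 = (x_2 − 0)/3 = -3/19
  x_3 = -3/19;  a_3 = 0;  x_4 = (x_3 − 0)/3 = -1/19
Digits: (2, 1, 0, 0).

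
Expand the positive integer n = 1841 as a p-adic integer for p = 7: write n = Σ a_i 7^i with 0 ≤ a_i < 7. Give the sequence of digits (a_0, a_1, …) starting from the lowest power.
(a_0, a_1, …) = (0, 4, 2, 5)

Repeated division by 7 gives the digits low-to-high: 1841 = 4·7^1 + 2·7^2 + 5·7^3. Digit sequence: (0, 4, 2, 5).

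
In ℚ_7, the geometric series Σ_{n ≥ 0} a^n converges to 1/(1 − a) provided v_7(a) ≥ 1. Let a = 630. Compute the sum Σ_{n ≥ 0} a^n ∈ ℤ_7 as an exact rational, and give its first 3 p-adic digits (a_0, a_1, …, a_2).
Σ a^n = 1/(1 − a) = -1/629;  first 3 digits = (1, 6, 6)

v_7(a) = 1 ≥ 1, so the series converges in ℤ_7 to 1/(1 − a) = 1/(1 − 630) = -1/629. Expand this rational in ℤ_7: compute digits iteratively via d_i = x_i mod 7, x_{i+1} = (x_i − d_i)/7. The first 3 digits are (1, 6, 6).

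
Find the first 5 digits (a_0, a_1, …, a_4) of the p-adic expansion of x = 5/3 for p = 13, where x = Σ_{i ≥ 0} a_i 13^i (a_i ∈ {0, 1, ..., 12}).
(a_0, …, a_4) = (6, 4, 4, 4, 4)

v_13(5/3) = 0 (numerator and denominator both coprime to 13), so x ∈ ℤ_13^×. Compute digits iteratively via a_i = x_i mod 13, x_{i+1} = (x_i − a_i)/13, with x_0 = x:
  x_0 = 5/3;  a_0 = 6;  x_1 = (x_0 − 6)/13 = -1/3
  x_1 = -1/3;  a_1 = 4;  x_2 = (x_1 − 4)/13 = -1/3
  x_2 = -1/3;  a_2 = 4;  x_3 = (x_2 − 4)/13 = -1/3
  x_3 = -1/3;  a_3 = 4;  x_4 = (x_3 − 4)/13 = -1/3
  x_4 = -1/3;  a_4 = 4;  x_5 = (x_4 − 4)/13 = -1/3
Digits: (6, 4, 4, 4, 4).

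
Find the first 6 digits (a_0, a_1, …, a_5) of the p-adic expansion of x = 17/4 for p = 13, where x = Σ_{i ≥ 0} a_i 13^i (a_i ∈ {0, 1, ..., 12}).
(a_0, …, a_5) = (1, 10, 9, 9, 9, 9)

v_13(17/4) = 0 (numerator and denominator both coprime to 13), so x ∈ ℤ_13^×. Compute digits iteratively via a_i = x_i mod 13, x_{i+1} = (x_i − a_i)/13, with x_0 = x:
  x_0 = 17/4;  a_0 = 1;  x_1 = (x_0 − 1)/13 = 1/4
  x_1 = 1/4;  a_1 = 10;  x_2 = (x_1 − 10)/13 = -3/4
  x_2 = -3/4;  a_2 = 9;  x_3 = (x_2 − 9)/13 = -3/4
  x_3 = -3/4;  a_3 = 9;  x_4 = (x_3 − 9)/13 = -3/4
  x_4 = -3/4;  a_4 = 9;  x_5 = (x_4 − 9)/13 = -3/4
  x_5 = -3/4;  a_5 = 9;  x_6 = (x_5 − 9)/13 = -3/4
Digits: (1, 10, 9, 9, 9, 9).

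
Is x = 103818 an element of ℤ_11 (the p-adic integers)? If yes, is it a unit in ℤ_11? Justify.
x ∈ ℤ_11 but not a unit; v_11(x) = 3 > 0

ℤ_11 = {x ∈ ℚ_11 : v_11(x) ≥ 0} and ℤ_11^× = {x ∈ ℤ_11 : v_11(x) = 0}. Here v_11(103818) = v_11(num) − v_11(den) = 3; compare against these criteria.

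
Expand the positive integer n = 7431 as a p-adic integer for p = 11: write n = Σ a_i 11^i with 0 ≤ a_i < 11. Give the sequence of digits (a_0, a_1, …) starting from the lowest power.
(a_0, a_1, …) = (6, 4, 6, 5)

Repeated division by 11 gives the digits low-to-high: 7431 = 6 + 4·11^1 + 6·11^2 + 5·11^3. Digit sequence: (6, 4, 6, 5).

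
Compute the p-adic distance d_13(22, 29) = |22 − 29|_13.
d_13(22, 29) = 1

Step 1 — x − y = 22 − 29 = -7. Step 2 — v_13(-7) = 0 (factor: -7 = −(13^0 · 7); the sign does not affect v_p). Step 3 — |x − y|_13 = 13^{0} = 1.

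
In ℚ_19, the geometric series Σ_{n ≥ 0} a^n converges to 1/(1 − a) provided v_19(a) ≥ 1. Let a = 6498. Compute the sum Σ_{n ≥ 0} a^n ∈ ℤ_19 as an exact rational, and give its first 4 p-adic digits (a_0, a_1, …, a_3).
Σ a^n = 1/(1 − a) = -1/6497;  first 4 digits = (1, 0, 18, 0)

v_19(a) = 2 ≥ 1, so the series converges in ℤ_19 to 1/(1 − a) = 1/(1 − 6498) = -1/6497. Expand this rational in ℤ_19: compute digits iteratively via d_i = x_i mod 19, x_{i+1} = (x_i − d_i)/19. The first 4 digits are (1, 0, 18, 0).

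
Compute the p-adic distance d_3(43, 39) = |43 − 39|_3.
d_3(43, 39) = 1

Step 1 — x − y = 43 − 39 = 4. Step 2 — v_3(4) = 0 (factor: 4 = (3^0 · 4); the sign does not affect v_p). Step 3 — |x − y|_3 = 3^{0} = 1.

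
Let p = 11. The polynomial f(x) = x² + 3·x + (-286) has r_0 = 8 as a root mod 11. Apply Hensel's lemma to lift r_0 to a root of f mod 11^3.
r_2 = 910 (mod 1331)

Hensel: r_{i+1} = r_i − f(r_i)·(f′(r_i))^{-1} mod 11^{i+2}, f′(x) = 2x + 3. Iterate:
  r_0 = 8 (mod 11)
  r_1 = 63 (mod 121)
  r_2 = 910 (mod 1331)
Final: r = 910 satisfies f(r) ≡ 0 mod 11^3.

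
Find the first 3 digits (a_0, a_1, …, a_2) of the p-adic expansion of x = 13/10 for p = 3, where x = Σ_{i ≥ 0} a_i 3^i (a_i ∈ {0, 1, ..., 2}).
(a_0, …, a_2) = (1, 1, 0)

v_3(13/10) = 0 (numerator and denominator both coprime to 3), so x ∈ ℤ_3^×. Compute digits iteratively via a_i = x_i mod 3, x_{i+1} = (x_i − a_i)/3, with x_0 = x:
  x_0 = 13/10;  a_0 = 1;  x_1 = (x_0 − 1)/3 = 1/10
  x_1 = 1/10;  a_1 = 1;  x_2 = (x_1 − 1)/3 = -3/10
  x_2 = -3/10;  a_2 = 0;  x_3 = (x_2 − 0)/3 = -1/10
Digits: (1, 1, 0).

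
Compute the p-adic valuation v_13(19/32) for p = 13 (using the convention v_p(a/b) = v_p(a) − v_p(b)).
v_13(19/32) = 0

Factor powers of 13 from the numerator and denominator of the reduced fraction: 19 = 13^0 · 19 and 32 = 13^0 · 32. Apply v_p(a/b) = v_p(a) − v_p(b): v_13(19/32) = 0 − 0 = 0.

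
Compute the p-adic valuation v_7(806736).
v_7(806736) = 5

v_7(n) is the largest exponent k such that 7^k divides n. Factor out: 806736 = 7^5 · 48. (Sign doesn't affect v_p.) So v_7(806736) = 5.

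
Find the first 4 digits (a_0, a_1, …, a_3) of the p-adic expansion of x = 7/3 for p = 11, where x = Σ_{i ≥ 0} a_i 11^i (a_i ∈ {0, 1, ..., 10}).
(a_0, …, a_3) = (6, 7, 3, 7)

v_11(7/3) = 0 (numerator and denominator both coprime to 11), so x ∈ ℤ_11^×. Compute digits iteratively via a_i = x_i mod 11, x_{i+1} = (x_i − a_i)/11, with x_0 = x:
  x_0 = 7/3;  a_0 = 6;  x_1 = (x_0 − 6)/11 = -1/3
  x_1 = -1/3;  a_1 = 7;  x_2 = (x_1 − 7)/11 = -2/3
  x_2 = -2/3;  a_2 = 3;  x_3 = (x_2 − 3)/11 = -1/3
  x_3 = -1/3;  a_3 = 7;  x_4 = (x_3 − 7)/11 = -2/3
Digits: (6, 7, 3, 7).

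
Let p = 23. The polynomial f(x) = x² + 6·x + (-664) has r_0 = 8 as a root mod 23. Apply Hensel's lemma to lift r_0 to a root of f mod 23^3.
r_2 = 11623 (mod 12167)

Hensel: r_{i+1} = r_i − f(r_i)·(f′(r_i))^{-1} mod 23^{i+2}, f′(x) = 2x + 6. Iterate:
  r_0 = 8 (mod 23)
  r_1 = 514 (mod 529)
  r_2 = 11623 (mod 12167)
Final: r = 11623 satisfies f(r) ≡ 0 mod 23^3.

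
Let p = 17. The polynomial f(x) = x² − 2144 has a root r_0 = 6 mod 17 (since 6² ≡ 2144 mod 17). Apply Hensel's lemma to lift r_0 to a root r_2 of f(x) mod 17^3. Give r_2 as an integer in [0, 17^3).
r_2 = 567 (mod 4913)

Hensel's recurrence: r_{i+1} = r_i − f(r_i)·(f′(r_i))^{-1} mod 17^{i+2}, with f′(x) = 2x. Iterate:
  r_0 = 6 (mod 17)
  r_1 = 278 (mod 289)
  r_2 = 567 (mod 4913)
Final: r_2 = 567, and one checks f(r_2) ≡ 0 mod 17^3.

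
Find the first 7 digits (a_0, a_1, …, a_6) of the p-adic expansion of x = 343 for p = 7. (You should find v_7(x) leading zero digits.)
(a_0, …, a_6) = (0, 0, 0, 1, 0, 0, 0)

v_7(343) = 3, so a_0 = ... = a_2 = 0. Factor out: x = 7^3 · u with u = 1 a unit in ℤ_7. Expand u iteratively via a_{v+i} = u_i mod 7, u_{i+1} = (u_i − a_{v+i})/7:
  u_0 = 1;  a_3 = 1;  u_1 = (u_0 − 1)/7 = 0
  u_1 = 0;  a_4 = 0;  u_2 = (u_1 − 0)/7 = 0
  u_2 = 0;  a_5 = 0;  u_3 = (u_2 − 0)/7 = 0
  u_3 = 0;  a_6 = 0;  u_4 = (u_3 − 0)/7 = 0
Digits: (0, 0, 0, 1, 0, 0, 0).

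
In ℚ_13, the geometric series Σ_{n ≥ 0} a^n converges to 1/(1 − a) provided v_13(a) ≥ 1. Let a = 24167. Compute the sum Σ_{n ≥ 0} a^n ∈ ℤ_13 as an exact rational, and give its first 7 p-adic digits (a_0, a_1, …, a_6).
Σ a^n = 1/(1 − a) = -1/24166;  first 7 digits = (1, 0, 0, 11, 0, 0, 4)

v_13(a) = 3 ≥ 1, so the series converges in ℤ_13 to 1/(1 − a) = 1/(1 − 24167) = -1/24166. Expand this rational in ℤ_13: compute digits iteratively via d_i = x_i mod 13, x_{i+1} = (x_i − d_i)/13. The first 7 digits are (1, 0, 0, 11, 0, 0, 4).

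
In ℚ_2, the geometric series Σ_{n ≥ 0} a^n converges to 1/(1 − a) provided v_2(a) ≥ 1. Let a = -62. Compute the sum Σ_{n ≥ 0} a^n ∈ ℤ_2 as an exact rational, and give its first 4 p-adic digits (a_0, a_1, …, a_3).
Σ a^n = 1/(1 − a) = 1/63;  first 4 digits = (1, 1, 1, 1)

v_2(a) = 1 ≥ 1, so the series converges in ℤ_2 to 1/(1 − a) = 1/(1 − (-62)) = 1/63. Expand this rational in ℤ_2: compute digits iteratively via d_i = x_i mod 2, x_{i+1} = (x_i − d_i)/2. The first 4 digits are (1, 1, 1, 1).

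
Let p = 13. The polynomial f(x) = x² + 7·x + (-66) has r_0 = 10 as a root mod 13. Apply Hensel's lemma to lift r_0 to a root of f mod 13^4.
r_3 = 582 (mod 28561)

Hensel: r_{i+1} = r_i − f(r_i)·(f′(r_i))^{-1} mod 13^{i+2}, f′(x) = 2x + 7. Iterate:
  r_0 = 10 (mod 13)
  r_1 = 75 (mod 169)
  r_2 = 582 (mod 2197)
  r_3 = 582 (mod 28561)
Final: r = 582 satisfies f(r) ≡ 0 mod 13^4.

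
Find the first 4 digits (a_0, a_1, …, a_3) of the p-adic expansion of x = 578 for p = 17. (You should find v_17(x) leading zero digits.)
(a_0, …, a_3) = (0, 0, 2, 0)

v_17(578) = 2, so a_0 = ... = a_1 = 0. Factor out: x = 17^2 · u with u = 2 a unit in ℤ_17. Expand u iteratively via a_{v+i} = u_i mod 17, u_{i+1} = (u_i − a_{v+i})/17:
  u_0 = 2;  a_2 = 2;  u_1 = (u_0 − 2)/17 = 0
  u_1 = 0;  a_3 = 0;  u_2 = (u_1 − 0)/17 = 0
Digits: (0, 0, 2, 0).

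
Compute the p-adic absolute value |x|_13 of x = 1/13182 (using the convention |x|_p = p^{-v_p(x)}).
|1/13182|_13 = 2197

Step 1 — compute v_13(x) by factoring powers of 13 out of the numerator and denominator: v_13(1/13182) = -3. Step 2 — apply |x|_p = p^{-v_p(x)} = 13^{3} = 2197.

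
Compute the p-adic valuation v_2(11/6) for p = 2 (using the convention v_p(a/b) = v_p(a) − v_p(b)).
v_2(11/6) = -1

Factor powers of 2 from the numerator and denominator of the reduced fraction: 11 = 2^0 · 11 and 6 = 2^1 · 3. Apply v_p(a/b) = v_p(a) − v_p(b): v_2(11/6) = 0 − 1 = -1.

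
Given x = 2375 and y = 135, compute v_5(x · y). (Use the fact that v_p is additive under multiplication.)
v_5(320625) = 4

v_p(x) = 3 (factor: 2375 = 5^3 · 19); v_p(y) = 1 (factor: 135 = 5^1 · 27). Additivity: v_p(xy) = v_p(x) + v_p(y) = 3 + 1 = 4. (Direct check: xy = 320625 = 5^4 · (513).)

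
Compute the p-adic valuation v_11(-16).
v_11(-16) = 0

v_11(n) is the largest exponent k such that 11^k divides n. Factor out: -16 = -11^0 · 16. (Sign doesn't affect v_p.) So v_11(-16) = 0.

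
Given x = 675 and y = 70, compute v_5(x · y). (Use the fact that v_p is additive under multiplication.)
v_5(47250) = 3

v_p(x) = 2 (factor: 675 = 5^2 · 27); v_p(y) = 1 (factor: 70 = 5^1 · 14). Additivity: v_p(xy) = v_p(x) + v_p(y) = 2 + 1 = 3. (Direct check: xy = 47250 = 5^3 · (378).)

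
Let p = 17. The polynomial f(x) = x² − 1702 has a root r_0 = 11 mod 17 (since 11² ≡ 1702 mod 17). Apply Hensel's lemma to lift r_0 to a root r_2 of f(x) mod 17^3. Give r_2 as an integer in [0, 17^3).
r_2 = 1541 (mod 4913)

Hensel's recurrence: r_{i+1} = r_i − f(r_i)·(f′(r_i))^{-1} mod 17^{i+2}, with f′(x) = 2x. Iterate:
  r_0 = 11 (mod 17)
  r_1 = 96 (mod 289)
  r_2 = 1541 (mod 4913)
Final: r_2 = 1541, and one checks f(r_2) ≡ 0 mod 17^3.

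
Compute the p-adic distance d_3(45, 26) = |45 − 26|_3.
d_3(45, 26) = 1

Step 1 — x − y = 45 − 26 = 19. Step 2 — v_3(19) = 0 (factor: 19 = (3^0 · 19); the sign does not affect v_p). Step 3 — |x − y|_3 = 3^{0} = 1.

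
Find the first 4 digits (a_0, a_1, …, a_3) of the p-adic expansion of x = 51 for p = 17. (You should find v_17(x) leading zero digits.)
(a_0, …, a_3) = (0, 3, 0, 0)

v_17(51) = 1, so a_0 = ... = a_0 = 0. Factor out: x = 17^1 · u with u = 3 a unit in ℤ_17. Expand u iteratively via a_{v+i} = u_i mod 17, u_{i+1} = (u_i − a_{v+i})/17:
  u_0 = 3;  a_1 = 3;  u_1 = (u_0 − 3)/17 = 0
  u_1 = 0;  a_2 = 0;  u_2 = (u_1 − 0)/17 = 0
  u_2 = 0;  a_3 = 0;  u_3 = (u_2 − 0)/17 = 0
Digits: (0, 3, 0, 0).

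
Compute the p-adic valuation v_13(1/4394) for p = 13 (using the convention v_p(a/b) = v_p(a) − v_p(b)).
v_13(1/4394) = -3

Factor powers of 13 from the numerator and denominator of the reduced fraction: 1 = 13^0 · 1 and 4394 = 13^3 · 2. Apply v_p(a/b) = v_p(a) − v_p(b): v_13(1/4394) = 0 − 3 = -3.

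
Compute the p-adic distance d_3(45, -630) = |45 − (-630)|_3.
d_3(45, -630) = 1/27

Step 1 — x − y = 45 − (-630) = 675. Step 2 — v_3(675) = 3 (factor: 675 = (3^3 · 25); the sign does not affect v_p). Step 3 — |x − y|_3 = 3^{-3} = 1/27.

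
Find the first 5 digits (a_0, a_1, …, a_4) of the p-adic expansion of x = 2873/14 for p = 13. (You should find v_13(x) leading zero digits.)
(a_0, …, a_4) = (0, 0, 4, 10, 2)

v_13(2873/14) = 2, so a_0 = ... = a_1 = 0. Factor out: x = 13^2 · u with u = 17/14 a unit in ℤ_13. Expand u iteratively via a_{v+i} = u_i mod 13, u_{i+1} = (u_i − a_{v+i})/13:
  u_0 = 17/14;  a_2 = 4;  u_1 = (u_0 − 4)/13 = -3/14
  u_1 = -3/14;  a_3 = 10;  u_2 = (u_1 − 10)/13 = -11/14
  u_2 = -11/14;  a_4 = 2;  u_3 = (u_2 − 2)/13 = -3/14
Digits: (0, 0, 4, 10, 2).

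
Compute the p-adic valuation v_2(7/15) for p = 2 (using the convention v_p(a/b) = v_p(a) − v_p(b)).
v_2(7/15) = 0

Factor powers of 2 from the numerator and denominator of the reduced fraction: 7 = 2^0 · 7 and 15 = 2^0 · 15. Apply v_p(a/b) = v_p(a) − v_p(b): v_2(7/15) = 0 − 0 = 0.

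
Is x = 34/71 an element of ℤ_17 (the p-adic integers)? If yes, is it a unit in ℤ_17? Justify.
x ∈ ℤ_17 but not a unit; v_17(x) = 1 > 0

ℤ_17 = {x ∈ ℚ_17 : v_17(x) ≥ 0} and ℤ_17^× = {x ∈ ℤ_17 : v_17(x) = 0}. Here v_17(34/71) = v_17(num) − v_17(den) = 1; compare against these criteria.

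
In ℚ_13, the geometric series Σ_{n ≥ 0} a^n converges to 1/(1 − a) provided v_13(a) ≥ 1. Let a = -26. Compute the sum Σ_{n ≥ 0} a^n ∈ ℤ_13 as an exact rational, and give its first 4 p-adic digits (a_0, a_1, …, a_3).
Σ a^n = 1/(1 − a) = 1/27;  first 4 digits = (1, 11, 3, 5)

v_13(a) = 1 ≥ 1, so the series converges in ℤ_13 to 1/(1 − a) = 1/(1 − (-26)) = 1/27. Expand this rational in ℤ_13: compute digits iteratively via d_i = x_i mod 13, x_{i+1} = (x_i − d_i)/13. The first 4 digits are (1, 11, 3, 5).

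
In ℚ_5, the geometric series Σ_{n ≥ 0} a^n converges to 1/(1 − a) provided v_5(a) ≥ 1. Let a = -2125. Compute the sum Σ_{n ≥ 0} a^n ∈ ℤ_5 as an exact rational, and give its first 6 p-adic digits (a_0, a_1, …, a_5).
Σ a^n = 1/(1 − a) = 1/2126;  first 6 digits = (1, 0, 0, 3, 1, 4)

v_5(a) = 3 ≥ 1, so the series converges in ℤ_5 to 1/(1 − a) = 1/(1 − (-2125)) = 1/2126. Expand this rational in ℤ_5: compute digits iteratively via d_i = x_i mod 5, x_{i+1} = (x_i − d_i)/5. The first 6 digits are (1, 0, 0, 3, 1, 4).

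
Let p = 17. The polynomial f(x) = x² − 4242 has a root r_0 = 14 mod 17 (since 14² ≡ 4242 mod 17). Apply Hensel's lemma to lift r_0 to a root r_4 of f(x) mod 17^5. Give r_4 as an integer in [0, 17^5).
r_4 = 1127692 (mod 1419857)

Hensel's recurrence: r_{i+1} = r_i − f(r_i)·(f′(r_i))^{-1} mod 17^{i+2}, with f′(x) = 2x. Iterate:
  r_0 = 14 (mod 17)
  r_1 = 14 (mod 289)
  r_2 = 2615 (mod 4913)
  r_3 = 41919 (mod 83521)
  r_4 = 1127692 (mod 1419857)
Final: r_4 = 1127692, and one checks f(r_4) ≡ 0 mod 17^5.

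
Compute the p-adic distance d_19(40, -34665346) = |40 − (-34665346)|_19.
d_19(40, -34665346) = 1/2476099

Step 1 — x − y = 40 − (-34665346) = 34665386. Step 2 — v_19(34665386) = 5 (factor: 34665386 = (19^5 · 14); the sign does not affect v_p). Step 3 — |x − y|_19 = 19^{-5} = 1/2476099.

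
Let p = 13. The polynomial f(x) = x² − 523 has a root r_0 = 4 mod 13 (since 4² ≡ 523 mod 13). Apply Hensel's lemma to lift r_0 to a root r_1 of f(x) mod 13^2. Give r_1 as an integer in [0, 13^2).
r_1 = 4 (mod 169)

Hensel's recurrence: r_{i+1} = r_i − f(r_i)·(f′(r_i))^{-1} mod 13^{i+2}, with f′(x) = 2x. Iterate:
  r_0 = 4 (mod 13)
  r_1 = 4 (mod 169)
Final: r_1 = 4, and one checks f(r_1) ≡ 0 mod 13^2.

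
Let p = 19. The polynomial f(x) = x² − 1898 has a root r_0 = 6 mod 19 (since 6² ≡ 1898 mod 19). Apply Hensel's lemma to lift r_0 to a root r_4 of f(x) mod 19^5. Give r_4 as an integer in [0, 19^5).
r_4 = 1778748 (mod 2476099)

Hensel's recurrence: r_{i+1} = r_i − f(r_i)·(f′(r_i))^{-1} mod 19^{i+2}, with f′(x) = 2x. Iterate:
  r_0 = 6 (mod 19)
  r_1 = 101 (mod 361)
  r_2 = 2267 (mod 6859)
  r_3 = 84575 (mod 130321)
  r_4 = 1778748 (mod 2476099)
Final: r_4 = 1778748, and one checks f(r_4) ≡ 0 mod 19^5.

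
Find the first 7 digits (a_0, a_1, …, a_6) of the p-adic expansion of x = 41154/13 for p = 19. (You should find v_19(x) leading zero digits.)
(a_0, …, a_6) = (0, 0, 0, 18, 2, 13, 11)

v_19(41154/13) = 3, so a_0 = ... = a_2 = 0. Factor out: x = 19^3 · u with u = 6/13 a unit in ℤ_19. Expand u iteratively via a_{v+i} = u_i mod 19, u_{i+1} = (u_i − a_{v+i})/19:
  u_0 = 6/13;  a_3 = 18;  u_1 = (u_0 − 18)/19 = -12/13
  u_1 = -12/13;  a_4 = 2;  u_2 = (u_1 − 2)/19 = -2/13
  u_2 = -2/13;  a_5 = 13;  u_3 = (u_2 − 13)/19 = -9/13
  u_3 = -9/13;  a_6 = 11;  u_4 = (u_3 − 11)/19 = -8/13
Digits: (0, 0, 0, 18, 2, 13, 11).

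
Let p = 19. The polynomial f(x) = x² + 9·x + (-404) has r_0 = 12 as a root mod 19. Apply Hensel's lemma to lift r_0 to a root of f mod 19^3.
r_2 = 4819 (mod 6859)

Hensel: r_{i+1} = r_i − f(r_i)·(f′(r_i))^{-1} mod 19^{i+2}, f′(x) = 2x + 9. Iterate:
  r_0 = 12 (mod 19)
  r_1 = 126 (mod 361)
  r_2 = 4819 (mod 6859)
Final: r = 4819 satisfies f(r) ≡ 0 mod 19^3.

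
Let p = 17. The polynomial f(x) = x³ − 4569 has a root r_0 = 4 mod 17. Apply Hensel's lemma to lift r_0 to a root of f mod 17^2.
r_1 = 140 (mod 289)

Hensel: r_{i+1} = r_i − f(r_i)/f′(r_i) mod 17^{i+2}, where f′(x) = 3x². Iterate:
  r_0 = 4 (mod 17)
  r_1 = 140 (mod 289)
Final: r = 140 with f(r) ≡ 0 mod 17^2.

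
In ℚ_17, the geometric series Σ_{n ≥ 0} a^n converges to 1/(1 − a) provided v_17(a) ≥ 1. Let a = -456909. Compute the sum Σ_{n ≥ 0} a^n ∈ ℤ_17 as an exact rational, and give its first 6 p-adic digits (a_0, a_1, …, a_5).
Σ a^n = 1/(1 − a) = 1/456910;  first 6 digits = (1, 0, 0, 9, 11, 16)

v_17(a) = 3 ≥ 1, so the series converges in ℤ_17 to 1/(1 − a) = 1/(1 − (-456909)) = 1/456910. Expand this rational in ℤ_17: compute digits iteratively via d_i = x_i mod 17, x_{i+1} = (x_i − d_i)/17. The first 6 digits are (1, 0, 0, 9, 11, 16).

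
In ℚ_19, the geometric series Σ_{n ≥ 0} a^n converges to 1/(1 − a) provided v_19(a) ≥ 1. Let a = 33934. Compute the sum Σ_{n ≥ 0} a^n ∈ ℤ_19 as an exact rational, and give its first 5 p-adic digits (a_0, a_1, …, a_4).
Σ a^n = 1/(1 − a) = -1/33933;  first 5 digits = (1, 0, 18, 4, 1)

v_19(a) = 2 ≥ 1, so the series converges in ℤ_19 to 1/(1 − a) = 1/(1 − 33934) = -1/33933. Expand this rational in ℤ_19: compute digits iteratively via d_i = x_i mod 19, x_{i+1} = (x_i − d_i)/19. The first 5 digits are (1, 0, 18, 4, 1).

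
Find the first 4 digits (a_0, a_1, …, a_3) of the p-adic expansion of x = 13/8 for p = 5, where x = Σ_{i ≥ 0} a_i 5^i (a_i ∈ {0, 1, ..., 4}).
(a_0, …, a_3) = (1, 2, 4, 1)

v_5(13/8) = 0 (numerator and denominator both coprime to 5), so x ∈ ℤ_5^×. Compute digits iteratively via a_i = x_i mod 5, x_{i+1} = (x_i − a_i)/5, with x_0 = x:
  x_0 = 13/8;  a_0 = 1;  x_1 = (x_0 − 1)/5 = 1/8
  x_1 = 1/8;  a_1 = 2;  x_2 = (x_1 − 2)/5 = -3/8
  x_2 = -3/8;  a_2 = 4;  x_3 = (x_2 − 4)/5 = -7/8
  x_3 = -7/8;  a_3 = 1;  x_4 = (x_3 − 1)/5 = -3/8
Digits: (1, 2, 4, 1).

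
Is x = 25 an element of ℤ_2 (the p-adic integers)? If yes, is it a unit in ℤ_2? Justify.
x ∈ ℤ_2^× (unit); v_2(x) = 0

ℤ_2 = {x ∈ ℚ_2 : v_2(x) ≥ 0} and ℤ_2^× = {x ∈ ℤ_2 : v_2(x) = 0}. Here v_2(25) = v_2(num) − v_2(den) = 0; compare against these criteria.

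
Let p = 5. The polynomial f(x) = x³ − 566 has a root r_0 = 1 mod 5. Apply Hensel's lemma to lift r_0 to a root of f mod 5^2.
r_1 = 6 (mod 25)

Hensel: r_{i+1} = r_i − f(r_i)/f′(r_i) mod 5^{i+2}, where f′(x) = 3x². Iterate:
  r_0 = 1 (mod 5)
  r_1 = 6 (mod 25)
Final: r = 6 with f(r) ≡ 0 mod 5^2.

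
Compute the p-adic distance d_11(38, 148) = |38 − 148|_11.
d_11(38, 148) = 1/11

Step 1 — x − y = 38 − 148 = -110. Step 2 — v_11(-110) = 1 (factor: -110 = −(11^1 · 10); the sign does not affect v_p). Step 3 — |x − y|_11 = 11^{-1} = 1/11.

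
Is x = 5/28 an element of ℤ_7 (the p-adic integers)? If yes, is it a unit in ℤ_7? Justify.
x ∉ ℤ_7 (v_7(x) = -1 < 0)

ℤ_7 = {x ∈ ℚ_7 : v_7(x) ≥ 0} and ℤ_7^× = {x ∈ ℤ_7 : v_7(x) = 0}. Here v_7(5/28) = v_7(num) − v_7(den) = -1; compare against these criteria.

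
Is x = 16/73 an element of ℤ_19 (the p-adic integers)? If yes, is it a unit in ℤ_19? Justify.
x ∈ ℤ_19^× (unit); v_19(x) = 0

ℤ_19 = {x ∈ ℚ_19 : v_19(x) ≥ 0} and ℤ_19^× = {x ∈ ℤ_19 : v_19(x) = 0}. Here v_19(16/73) = v_19(num) − v_19(den) = 0; compare against these criteria.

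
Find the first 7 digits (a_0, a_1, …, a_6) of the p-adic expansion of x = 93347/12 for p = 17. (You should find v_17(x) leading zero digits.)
(a_0, …, a_6) = (0, 0, 0, 3, 7, 1, 7)

v_17(93347/12) = 3, so a_0 = ... = a_2 = 0. Factor out: x = 17^3 · u with u = 19/12 a unit in ℤ_17. Expand u iteratively via a_{v+i} = u_i mod 17, u_{i+1} = (u_i − a_{v+i})/17:
  u_0 = 19/12;  a_3 = 3;  u_1 = (u_0 − 3)/17 = -1/12
  u_1 = -1/12;  a_4 = 7;  u_2 = (u_1 − 7)/17 = -5/12
  u_2 = -5/12;  a_5 = 1;  u_3 = (u_2 − 1)/17 = -1/12
  u_3 = -1/12;  a_6 = 7;  u_4 = (u_3 − 7)/17 = -5/12
Digits: (0, 0, 0, 3, 7, 1, 7).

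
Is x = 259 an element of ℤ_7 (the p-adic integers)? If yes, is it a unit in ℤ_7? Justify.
x ∈ ℤ_7 but not a unit; v_7(x) = 1 > 0

ℤ_7 = {x ∈ ℚ_7 : v_7(x) ≥ 0} and ℤ_7^× = {x ∈ ℤ_7 : v_7(x) = 0}. Here v_7(259) = v_7(num) − v_7(den) = 1; compare against these criteria.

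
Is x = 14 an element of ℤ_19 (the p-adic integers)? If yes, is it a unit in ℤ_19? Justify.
x ∈ ℤ_19^× (unit); v_19(x) = 0

ℤ_19 = {x ∈ ℚ_19 : v_19(x) ≥ 0} and ℤ_19^× = {x ∈ ℤ_19 : v_19(x) = 0}. Here v_19(14) = v_19(num) − v_19(den) = 0; compare against these criteria.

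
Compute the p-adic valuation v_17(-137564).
v_17(-137564) = 3

v_17(n) is the largest exponent k such that 17^k divides n. Factor out: -137564 = -17^3 · 28. (Sign doesn't affect v_p.) So v_17(-137564) = 3.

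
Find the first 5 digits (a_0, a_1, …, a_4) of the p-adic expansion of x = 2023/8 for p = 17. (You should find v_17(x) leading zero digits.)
(a_0, …, a_4) = (0, 0, 3, 2, 2)

v_17(2023/8) = 2, so a_0 = ... = a_1 = 0. Factor out: x = 17^2 · u with u = 7/8 a unit in ℤ_17. Expand u iteratively via a_{v+i} = u_i mod 17, u_{i+1} = (u_i − a_{v+i})/17:
  u_0 = 7/8;  a_2 = 3;  u_1 = (u_0 − 3)/17 = -1/8
  u_1 = -1/8;  a_3 = 2;  u_2 = (u_1 − 2)/17 = -1/8
  u_2 = -1/8;  a_4 = 2;  u_3 = (u_2 − 2)/17 = -1/8
Digits: (0, 0, 3, 2, 2).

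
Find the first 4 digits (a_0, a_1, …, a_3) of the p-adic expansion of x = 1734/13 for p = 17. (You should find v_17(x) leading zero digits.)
(a_0, …, a_3) = (0, 0, 7, 14)

v_17(1734/13) = 2, so a_0 = ... = a_1 = 0. Factor out: x = 17^2 · u with u = 6/13 a unit in ℤ_17. Expand u iteratively via a_{v+i} = u_i mod 17, u_{i+1} = (u_i − a_{v+i})/17:
  u_0 = 6/13;  a_2 = 7;  u_1 = (u_0 − 7)/17 = -5/13
  u_1 = -5/13;  a_3 = 14;  u_2 = (u_1 − 14)/17 = -11/13
Digits: (0, 0, 7, 14).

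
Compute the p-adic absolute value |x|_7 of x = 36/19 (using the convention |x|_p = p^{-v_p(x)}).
|36/19|_7 = 1

Step 1 — compute v_7(x) by factoring powers of 7 out of the numerator and denominator: v_7(36/19) = 0. Step 2 — apply |x|_p = p^{-v_p(x)} = 7^{0} = 1.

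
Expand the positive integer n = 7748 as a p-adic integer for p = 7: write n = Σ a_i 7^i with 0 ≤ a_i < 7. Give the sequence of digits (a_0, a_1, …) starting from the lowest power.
(a_0, a_1, …) = (6, 0, 4, 1, 3)

Repeated division by 7 gives the digits low-to-high: 7748 = 6 + 4·7^2 + 1·7^3 + 3·7^4. Digit sequence: (6, 0, 4, 1, 3).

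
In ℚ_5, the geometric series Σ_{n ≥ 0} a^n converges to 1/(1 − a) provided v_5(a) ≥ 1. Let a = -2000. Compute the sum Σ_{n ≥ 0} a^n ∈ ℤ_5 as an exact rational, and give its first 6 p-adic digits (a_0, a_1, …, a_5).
Σ a^n = 1/(1 − a) = 1/2001;  first 6 digits = (1, 0, 0, 4, 1, 4)

v_5(a) = 3 ≥ 1, so the series converges in ℤ_5 to 1/(1 − a) = 1/(1 − (-2000)) = 1/2001. Expand this rational in ℤ_5: compute digits iteratively via d_i = x_i mod 5, x_{i+1} = (x_i − d_i)/5. The first 6 digits are (1, 0, 0, 4, 1, 4).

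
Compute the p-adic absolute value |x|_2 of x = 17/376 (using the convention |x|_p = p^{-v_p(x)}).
|17/376|_2 = 8

Step 1 — compute v_2(x) by factoring powers of 2 out of the numerator and denominator: v_2(17/376) = -3. Step 2 — apply |x|_p = p^{-v_p(x)} = 2^{3} = 8.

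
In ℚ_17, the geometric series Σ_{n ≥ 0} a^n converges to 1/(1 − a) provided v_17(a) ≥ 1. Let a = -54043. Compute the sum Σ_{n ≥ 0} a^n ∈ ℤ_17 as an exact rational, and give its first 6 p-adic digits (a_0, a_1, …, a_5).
Σ a^n = 1/(1 − a) = 1/54044;  first 6 digits = (1, 0, 0, 6, 16, 16)

v_17(a) = 3 ≥ 1, so the series converges in ℤ_17 to 1/(1 − a) = 1/(1 − (-54043)) = 1/54044. Expand this rational in ℤ_17: compute digits iteratively via d_i = x_i mod 17, x_{i+1} = (x_i − d_i)/17. The first 6 digits are (1, 0, 0, 6, 16, 16).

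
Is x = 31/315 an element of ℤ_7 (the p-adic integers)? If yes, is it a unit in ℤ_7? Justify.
x ∉ ℤ_7 (v_7(x) = -1 < 0)

ℤ_7 = {x ∈ ℚ_7 : v_7(x) ≥ 0} and ℤ_7^× = {x ∈ ℤ_7 : v_7(x) = 0}. Here v_7(31/315) = v_7(num) − v_7(den) = -1; compare against these criteria.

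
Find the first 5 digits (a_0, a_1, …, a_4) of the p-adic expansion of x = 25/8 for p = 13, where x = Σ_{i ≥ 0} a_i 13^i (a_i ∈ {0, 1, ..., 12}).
(a_0, …, a_4) = (8, 11, 4, 11, 4)

v_13(25/8) = 0 (numerator and denominator both coprime to 13), so x ∈ ℤ_13^×. Compute digits iteratively via a_i = x_i mod 13, x_{i+1} = (x_i − a_i)/13, with x_0 = x:
  x_0 = 25/8;  a_0 = 8;  x_1 = (x_0 − 8)/13 = -3/8
  x_1 = -3/8;  a_1 = 11;  x_2 = (x_1 − 11)/13 = -7/8
  x_2 = -7/8;  a_2 = 4;  x_3 = (x_2 − 4)/13 = -3/8
  x_3 = -3/8;  a_3 = 11;  x_4 = (x_3 − 11)/13 = -7/8
  x_4 = -7/8;  a_4 = 4;  x_5 = (x_4 − 4)/13 = -3/8
Digits: (8, 11, 4, 11, 4).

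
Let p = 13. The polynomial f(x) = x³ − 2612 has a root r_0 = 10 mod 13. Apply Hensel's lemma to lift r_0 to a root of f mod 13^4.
r_3 = 22578 (mod 28561)

Hensel: r_{i+1} = r_i − f(r_i)/f′(r_i) mod 13^{i+2}, where f′(x) = 3x². Iterate:
  r_0 = 10 (mod 13)
  r_1 = 101 (mod 169)
  r_2 = 608 (mod 2197)
  r_3 = 22578 (mod 28561)
Final: r = 22578 with f(r) ≡ 0 mod 13^4.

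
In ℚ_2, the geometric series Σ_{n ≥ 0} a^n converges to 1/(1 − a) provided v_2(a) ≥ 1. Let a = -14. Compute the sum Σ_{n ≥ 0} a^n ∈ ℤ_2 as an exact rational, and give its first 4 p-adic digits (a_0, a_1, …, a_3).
Σ a^n = 1/(1 − a) = 1/15;  first 4 digits = (1, 1, 1, 1)

v_2(a) = 1 ≥ 1, so the series converges in ℤ_2 to 1/(1 − a) = 1/(1 − (-14)) = 1/15. Expand this rational in ℤ_2: compute digits iteratively via d_i = x_i mod 2, x_{i+1} = (x_i − d_i)/2. The first 4 digits are (1, 1, 1, 1).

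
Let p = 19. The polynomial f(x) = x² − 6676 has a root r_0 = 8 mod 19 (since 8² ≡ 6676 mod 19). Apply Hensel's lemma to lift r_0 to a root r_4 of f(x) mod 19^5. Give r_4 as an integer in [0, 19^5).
r_4 = 1859120 (mod 2476099)

Hensel's recurrence: r_{i+1} = r_i − f(r_i)·(f′(r_i))^{-1} mod 19^{i+2}, with f′(x) = 2x. Iterate:
  r_0 = 8 (mod 19)
  r_1 = 331 (mod 361)
  r_2 = 331 (mod 6859)
  r_3 = 34626 (mod 130321)
  r_4 = 1859120 (mod 2476099)
Final: r_4 = 1859120, and one checks f(r_4) ≡ 0 mod 19^5.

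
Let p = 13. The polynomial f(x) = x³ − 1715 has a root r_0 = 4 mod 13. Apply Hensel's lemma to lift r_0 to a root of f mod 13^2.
r_1 = 56 (mod 169)

Hensel: r_{i+1} = r_i − f(r_i)/f′(r_i) mod 13^{i+2}, where f′(x) = 3x². Iterate:
  r_0 = 4 (mod 13)
  r_1 = 56 (mod 169)
Final: r = 56 with f(r) ≡ 0 mod 13^2.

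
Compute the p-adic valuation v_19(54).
v_19(54) = 0

v_19(n) is the largest exponent k such that 19^k divides n. Factor out: 54 = 19^0 · 54. (Sign doesn't affect v_p.) So v_19(54) = 0.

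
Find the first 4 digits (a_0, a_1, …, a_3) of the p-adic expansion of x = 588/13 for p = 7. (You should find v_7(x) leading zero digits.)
(a_0, …, a_3) = (0, 0, 2, 2)

v_7(588/13) = 2, so a_0 = ... = a_1 = 0. Factor out: x = 7^2 · u with u = 12/13 a unit in ℤ_7. Expand u iteratively via a_{v+i} = u_i mod 7, u_{i+1} = (u_i − a_{v+i})/7:
  u_0 = 12/13;  a_2 = 2;  u_1 = (u_0 − 2)/7 = -2/13
  u_1 = -2/13;  a_3 = 2;  u_2 = (u_1 − 2)/7 = -4/13
Digits: (0, 0, 2, 2).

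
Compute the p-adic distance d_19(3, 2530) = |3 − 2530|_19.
d_19(3, 2530) = 1/361

Step 1 — x − y = 3 − 2530 = -2527. Step 2 — v_19(-2527) = 2 (factor: -2527 = −(19^2 · 7); the sign does not affect v_p). Step 3 — |x − y|_19 = 19^{-2} = 1/361.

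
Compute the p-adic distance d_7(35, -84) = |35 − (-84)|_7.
d_7(35, -84) = 1/7

Step 1 — x − y = 35 − (-84) = 119. Step 2 — v_7(119) = 1 (factor: 119 = (7^1 · 17); the sign does not affect v_p). Step 3 — |x − y|_7 = 7^{-1} = 1/7.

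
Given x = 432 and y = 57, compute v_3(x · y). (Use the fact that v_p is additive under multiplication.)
v_3(24624) = 4

v_p(x) = 3 (factor: 432 = 3^3 · 16); v_p(y) = 1 (factor: 57 = 3^1 · 19). Additivity: v_p(xy) = v_p(x) + v_p(y) = 3 + 1 = 4. (Direct check: xy = 24624 = 3^4 · (304).)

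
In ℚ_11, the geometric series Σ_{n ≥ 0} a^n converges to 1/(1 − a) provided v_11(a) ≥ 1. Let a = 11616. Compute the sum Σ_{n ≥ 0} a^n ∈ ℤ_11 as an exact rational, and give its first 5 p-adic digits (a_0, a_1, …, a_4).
Σ a^n = 1/(1 − a) = -1/11615;  first 5 digits = (1, 0, 8, 8, 9)

v_11(a) = 2 ≥ 1, so the series converges in ℤ_11 to 1/(1 − a) = 1/(1 − 11616) = -1/11615. Expand this rational in ℤ_11: compute digits iteratively via d_i = x_i mod 11, x_{i+1} = (x_i − d_i)/11. The first 5 digits are (1, 0, 8, 8, 9).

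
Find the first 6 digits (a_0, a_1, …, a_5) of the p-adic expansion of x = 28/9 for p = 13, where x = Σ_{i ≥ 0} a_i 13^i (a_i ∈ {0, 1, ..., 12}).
(a_0, …, a_5) = (6, 7, 11, 2, 7, 11)

v_13(28/9) = 0 (numerator and denominator both coprime to 13), so x ∈ ℤ_13^×. Compute digits iteratively via a_i = x_i mod 13, x_{i+1} = (x_i − a_i)/13, with x_0 = x:
  x_0 = 28/9;  a_0 = 6;  x_1 = (x_0 − 6)/13 = -2/9
  x_1 = -2/9;  a_1 = 7;  x_2 = (x_1 − 7)/13 = -5/9
  x_2 = -5/9;  a_2 = 11;  x_3 = (x_2 − 11)/13 = -8/9
  x_3 = -8/9;  a_3 = 2;  x_4 = (x_3 − 2)/13 = -2/9
  x_4 = -2/9;  a_4 = 7;  x_5 = (x_4 − 7)/13 = -5/9
  x_5 = -5/9;  a_5 = 11;  x_6 = (x_5 − 11)/13 = -8/9
Digits: (6, 7, 11, 2, 7, 11).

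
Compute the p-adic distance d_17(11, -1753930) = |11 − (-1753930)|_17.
d_17(11, -1753930) = 1/83521

Step 1 — x − y = 11 − (-1753930) = 1753941. Step 2 — v_17(1753941) = 4 (factor: 1753941 = (17^4 · 21); the sign does not affect v_p). Step 3 — |x − y|_17 = 17^{-4} = 1/83521.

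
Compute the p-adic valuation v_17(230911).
v_17(230911) = 3

v_17(n) is the largest exponent k such that 17^k divides n. Factor out: 230911 = 17^3 · 47. (Sign doesn't affect v_p.) So v_17(230911) = 3.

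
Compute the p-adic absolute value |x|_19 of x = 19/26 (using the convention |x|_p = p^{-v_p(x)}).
|19/26|_19 = 1/19

Step 1 — compute v_19(x) by factoring powers of 19 out of the numerator and denominator: v_19(19/26) = 1. Step 2 — apply |x|_p = p^{-v_p(x)} = 19^{-1} = 1/19.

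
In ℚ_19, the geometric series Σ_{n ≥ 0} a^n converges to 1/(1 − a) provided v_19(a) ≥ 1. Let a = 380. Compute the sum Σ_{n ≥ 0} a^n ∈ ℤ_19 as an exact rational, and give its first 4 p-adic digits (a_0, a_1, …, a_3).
Σ a^n = 1/(1 − a) = -1/379;  first 4 digits = (1, 1, 2, 3)

v_19(a) = 1 ≥ 1, so the series converges in ℤ_19 to 1/(1 − a) = 1/(1 − 380) = -1/379. Expand this rational in ℤ_19: compute digits iteratively via d_i = x_i mod 19, x_{i+1} = (x_i − d_i)/19. The first 4 digits are (1, 1, 2, 3).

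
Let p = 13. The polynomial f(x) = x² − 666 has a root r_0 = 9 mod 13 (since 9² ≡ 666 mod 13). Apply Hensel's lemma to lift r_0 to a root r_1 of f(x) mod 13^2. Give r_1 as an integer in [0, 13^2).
r_1 = 126 (mod 169)

Hensel's recurrence: r_{i+1} = r_i − f(r_i)·(f′(r_i))^{-1} mod 13^{i+2}, with f′(x) = 2x. Iterate:
  r_0 = 9 (mod 13)
  r_1 = 126 (mod 169)
Final: r_1 = 126, and one checks f(r_1) ≡ 0 mod 13^2.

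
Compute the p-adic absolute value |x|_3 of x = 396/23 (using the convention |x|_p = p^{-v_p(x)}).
|396/23|_3 = 1/9

Step 1 — compute v_3(x) by factoring powers of 3 out of the numerator and denominator: v_3(396/23) = 2. Step 2 — apply |x|_p = p^{-v_p(x)} = 3^{-2} = 1/9.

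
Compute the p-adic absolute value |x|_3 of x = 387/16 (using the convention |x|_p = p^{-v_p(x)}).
|387/16|_3 = 1/9

Step 1 — compute v_3(x) by factoring powers of 3 out of the numerator and denominator: v_3(387/16) = 2. Step 2 — apply |x|_p = p^{-v_p(x)} = 3^{-2} = 1/9.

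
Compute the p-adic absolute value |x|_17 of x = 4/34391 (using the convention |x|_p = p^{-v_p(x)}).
|4/34391|_17 = 4913

Step 1 — compute v_17(x) by factoring powers of 17 out of the numerator and denominator: v_17(4/34391) = -3. Step 2 — apply |x|_p = p^{-v_p(x)} = 17^{3} = 4913.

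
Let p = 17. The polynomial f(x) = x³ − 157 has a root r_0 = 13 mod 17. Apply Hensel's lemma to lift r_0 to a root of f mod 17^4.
r_3 = 30460 (mod 83521)

Hensel: r_{i+1} = r_i − f(r_i)/f′(r_i) mod 17^{i+2}, where f′(x) = 3x². Iterate:
  r_0 = 13 (mod 17)
  r_1 = 115 (mod 289)
  r_2 = 982 (mod 4913)
  r_3 = 30460 (mod 83521)
Final: r = 30460 with f(r) ≡ 0 mod 17^4.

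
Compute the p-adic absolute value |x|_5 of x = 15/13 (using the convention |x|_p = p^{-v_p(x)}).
|15/13|_5 = 1/5

Step 1 — compute v_5(x) by factoring powers of 5 out of the numerator and denominator: v_5(15/13) = 1. Step 2 — apply |x|_p = p^{-v_p(x)} = 5^{-1} = 1/5.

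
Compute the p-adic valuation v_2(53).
v_2(53) = 0

v_2(n) is the largest exponent k such that 2^k divides n. Factor out: 53 = 2^0 · 53. (Sign doesn't affect v_p.) So v_2(53) = 0.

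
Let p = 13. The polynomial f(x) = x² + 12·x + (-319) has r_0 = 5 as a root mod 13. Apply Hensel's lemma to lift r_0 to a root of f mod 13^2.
r_1 = 31 (mod 169)

Hensel: r_{i+1} = r_i − f(r_i)·(f′(r_i))^{-1} mod 13^{i+2}, f′(x) = 2x + 12. Iterate:
  r_0 = 5 (mod 13)
  r_1 = 31 (mod 169)
Final: r = 31 satisfies f(r) ≡ 0 mod 13^2.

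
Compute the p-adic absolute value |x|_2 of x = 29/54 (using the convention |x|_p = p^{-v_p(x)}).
|29/54|_2 = 2

Step 1 — compute v_2(x) by factoring powers of 2 out of the numerator and denominator: v_2(29/54) = -1. Step 2 — apply |x|_p = p^{-v_p(x)} = 2^{1} = 2.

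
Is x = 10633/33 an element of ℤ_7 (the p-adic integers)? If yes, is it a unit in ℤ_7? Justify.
x ∈ ℤ_7 but not a unit; v_7(x) = 3 > 0

ℤ_7 = {x ∈ ℚ_7 : v_7(x) ≥ 0} and ℤ_7^× = {x ∈ ℤ_7 : v_7(x) = 0}. Here v_7(10633/33) = v_7(num) − v_7(den) = 3; compare against these criteria.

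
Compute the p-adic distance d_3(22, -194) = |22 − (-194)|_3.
d_3(22, -194) = 1/27

Step 1 — x − y = 22 − (-194) = 216. Step 2 — v_3(216) = 3 (factor: 216 = (3^3 · 8); the sign does not affect v_p). Step 3 — |x − y|_3 = 3^{-3} = 1/27.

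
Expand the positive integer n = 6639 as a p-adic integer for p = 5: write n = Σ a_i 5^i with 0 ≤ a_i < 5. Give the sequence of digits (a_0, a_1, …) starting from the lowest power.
(a_0, a_1, …) = (4, 2, 0, 3, 0, 2)

Repeated division by 5 gives the digits low-to-high: 6639 = 4 + 2·5^1 + 3·5^3 + 2·5^5. Digit sequence: (4, 2, 0, 3, 0, 2).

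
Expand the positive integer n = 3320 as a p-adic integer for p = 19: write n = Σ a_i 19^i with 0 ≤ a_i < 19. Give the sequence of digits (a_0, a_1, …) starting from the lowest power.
(a_0, a_1, …) = (14, 3, 9)

Repeated division by 19 gives the digits low-to-high: 3320 = 14 + 3·19^1 + 9·19^2. Digit sequence: (14, 3, 9).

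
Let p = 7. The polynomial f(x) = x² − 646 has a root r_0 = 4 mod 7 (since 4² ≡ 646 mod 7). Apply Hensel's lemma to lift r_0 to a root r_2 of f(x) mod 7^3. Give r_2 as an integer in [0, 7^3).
r_2 = 291 (mod 343)

Hensel's recurrence: r_{i+1} = r_i − f(r_i)·(f′(r_i))^{-1} mod 7^{i+2}, with f′(x) = 2x. Iterate:
  r_0 = 4 (mod 7)
  r_1 = 46 (mod 49)
  r_2 = 291 (mod 343)
Final: r_2 = 291, and one checks f(r_2) ≡ 0 mod 7^3.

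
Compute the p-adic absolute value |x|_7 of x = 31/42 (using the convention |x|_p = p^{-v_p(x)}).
|31/42|_7 = 7

Step 1 — compute v_7(x) by factoring powers of 7 out of the numerator and denominator: v_7(31/42) = -1. Step 2 — apply |x|_p = p^{-v_p(x)} = 7^{1} = 7.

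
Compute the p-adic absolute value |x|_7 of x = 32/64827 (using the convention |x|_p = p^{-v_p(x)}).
|32/64827|_7 = 2401

Step 1 — compute v_7(x) by factoring powers of 7 out of the numerator and denominator: v_7(32/64827) = -4. Step 2 — apply |x|_p = p^{-v_p(x)} = 7^{4} = 2401.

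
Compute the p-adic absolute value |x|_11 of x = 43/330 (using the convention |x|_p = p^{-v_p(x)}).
|43/330|_11 = 11

Step 1 — compute v_11(x) by factoring powers of 11 out of the numerator and denominator: v_11(43/330) = -1. Step 2 — apply |x|_p = p^{-v_p(x)} = 11^{1} = 11.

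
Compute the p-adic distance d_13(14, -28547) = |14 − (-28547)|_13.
d_13(14, -28547) = 1/28561

Step 1 — x − y = 14 − (-28547) = 28561. Step 2 — v_13(28561) = 4 (factor: 28561 = (13^4 · 1); the sign does not affect v_p). Step 3 — |x − y|_13 = 13^{-4} = 1/28561.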